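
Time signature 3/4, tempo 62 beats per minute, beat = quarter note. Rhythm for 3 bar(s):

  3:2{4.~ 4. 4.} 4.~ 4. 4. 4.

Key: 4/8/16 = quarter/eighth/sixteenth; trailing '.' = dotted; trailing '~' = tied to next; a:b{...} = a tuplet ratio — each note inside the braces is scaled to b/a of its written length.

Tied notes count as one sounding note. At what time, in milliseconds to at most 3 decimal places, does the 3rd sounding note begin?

note 3 onset = 3b = 2903.226ms

1. 0.0ms @ 0 + 1935.484ms (2)
2. 1935.484ms @ 2 + 967.742ms (1)
3. 2903.226ms @ 3 + 2903.226ms (3)
4. 5806.452ms @ 6 + 1451.613ms (3/2)
5. 7258.065ms @ 15/2 + 1451.613ms (3/2)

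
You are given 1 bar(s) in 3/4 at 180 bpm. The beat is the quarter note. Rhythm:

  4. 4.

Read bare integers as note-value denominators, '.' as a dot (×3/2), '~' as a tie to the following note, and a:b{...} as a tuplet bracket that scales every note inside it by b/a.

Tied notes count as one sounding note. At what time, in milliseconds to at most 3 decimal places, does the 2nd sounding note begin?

1. 0.0ms @ 0 + 500.0ms (3/2)
2. 500.0ms @ 3/2 + 500.0ms (3/2)

note 2 onset = 3/2b = 500.0ms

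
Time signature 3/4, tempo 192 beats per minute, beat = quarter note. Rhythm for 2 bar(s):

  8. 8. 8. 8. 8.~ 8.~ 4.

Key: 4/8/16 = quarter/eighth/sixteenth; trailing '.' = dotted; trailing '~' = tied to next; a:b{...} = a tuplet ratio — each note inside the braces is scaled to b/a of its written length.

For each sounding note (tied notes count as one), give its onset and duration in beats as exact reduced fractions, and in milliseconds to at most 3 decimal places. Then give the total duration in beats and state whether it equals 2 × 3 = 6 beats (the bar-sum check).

1) 0.0ms=0b +234.375ms=3/4b
2) 234.375ms=3/4b +234.375ms=3/4b
3) 468.75ms=3/2b +234.375ms=3/4b
4) 703.125ms=9/4b +234.375ms=3/4b
5) 937.5ms=3b +937.5ms=3b
Σ=6b of 6 (192bpm 3/4) — PASS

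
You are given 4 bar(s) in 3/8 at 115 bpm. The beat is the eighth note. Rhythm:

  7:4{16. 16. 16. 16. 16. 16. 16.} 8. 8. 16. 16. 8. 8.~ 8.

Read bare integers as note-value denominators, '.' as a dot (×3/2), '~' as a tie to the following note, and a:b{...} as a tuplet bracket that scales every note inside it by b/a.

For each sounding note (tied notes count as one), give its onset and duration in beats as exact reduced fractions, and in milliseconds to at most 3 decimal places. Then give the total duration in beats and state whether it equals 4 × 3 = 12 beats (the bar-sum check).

1) 0.0ms=0b +223.602ms=3/7b
2) 223.602ms=3/7b +223.602ms=3/7b
3) 447.205ms=6/7b +223.602ms=3/7b
4) 670.807ms=9/7b +223.602ms=3/7b
5) 894.41ms=12/7b +223.602ms=3/7b
6) 1118.012ms=15/7b +223.602ms=3/7b
7) 1341.615ms=18/7b +223.602ms=3/7b
8) 1565.217ms=3b +782.609ms=3/2b
9) 2347.826ms=9/2b +782.609ms=3/2b
10) 3130.435ms=6b +391.304ms=3/4b
11) 3521.739ms=27/4b +391.304ms=3/4b
12) 3913.043ms=15/2b +782.609ms=3/2b
13) 4695.652ms=9b +1565.217ms=3b
Σ=12b of 12 (115bpm 3/8) — PASS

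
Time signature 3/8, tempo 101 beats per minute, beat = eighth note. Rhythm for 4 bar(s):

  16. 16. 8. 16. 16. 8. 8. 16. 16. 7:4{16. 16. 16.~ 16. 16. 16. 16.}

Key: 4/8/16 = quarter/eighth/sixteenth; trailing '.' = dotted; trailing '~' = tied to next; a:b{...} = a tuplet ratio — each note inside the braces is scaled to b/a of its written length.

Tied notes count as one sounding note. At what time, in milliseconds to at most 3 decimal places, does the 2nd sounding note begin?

note 2 onset = 3/4b = 445.545ms

1. 0.0ms @ 0 + 445.545ms (3/4)
2. 445.545ms @ 3/4 + 445.545ms (3/4)
3. 891.089ms @ 3/2 + 891.089ms (3/2)
4. 1782.178ms @ 3 + 445.545ms (3/4)
5. 2227.723ms @ 15/4 + 445.545ms (3/4)
6. 2673.267ms @ 9/2 + 891.089ms (3/2)
7. 3564.356ms @ 6 + 891.089ms (3/2)
8. 4455.446ms @ 15/2 + 445.545ms (3/4)
9. 4900.99ms @ 33/4 + 445.545ms (3/4)
10. 5346.535ms @ 9 + 254.597ms (3/7)
11. 5601.132ms @ 66/7 + 254.597ms (3/7)
12. 5855.728ms @ 69/7 + 509.194ms (6/7)
13. 6364.922ms @ 75/7 + 254.597ms (3/7)
14. 6619.519ms @ 78/7 + 254.597ms (3/7)
15. 6874.116ms @ 81/7 + 254.597ms (3/7)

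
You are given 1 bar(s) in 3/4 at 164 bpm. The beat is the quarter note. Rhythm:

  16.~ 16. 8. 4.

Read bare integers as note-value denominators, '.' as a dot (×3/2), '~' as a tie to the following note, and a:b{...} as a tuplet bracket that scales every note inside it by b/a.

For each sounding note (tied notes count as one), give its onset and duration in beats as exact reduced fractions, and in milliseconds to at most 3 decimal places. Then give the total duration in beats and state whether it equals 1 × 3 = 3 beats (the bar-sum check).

1) 0.0ms=0b +274.39ms=3/4b
2) 274.39ms=3/4b +274.39ms=3/4b
3) 548.78ms=3/2b +548.78ms=3/2b
Σ=3b of 3 (164bpm 3/4) — PASS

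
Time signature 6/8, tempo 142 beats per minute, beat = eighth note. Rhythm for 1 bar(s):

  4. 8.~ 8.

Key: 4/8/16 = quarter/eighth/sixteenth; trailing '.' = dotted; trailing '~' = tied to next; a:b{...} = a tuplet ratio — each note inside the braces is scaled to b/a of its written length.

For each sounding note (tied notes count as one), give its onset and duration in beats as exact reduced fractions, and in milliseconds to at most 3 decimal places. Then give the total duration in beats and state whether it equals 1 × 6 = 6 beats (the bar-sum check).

1) 0.0ms=0b +1267.606ms=3b
2) 1267.606ms=3b +1267.606ms=3b
Σ=6b of 6 (142bpm 6/8) — PASS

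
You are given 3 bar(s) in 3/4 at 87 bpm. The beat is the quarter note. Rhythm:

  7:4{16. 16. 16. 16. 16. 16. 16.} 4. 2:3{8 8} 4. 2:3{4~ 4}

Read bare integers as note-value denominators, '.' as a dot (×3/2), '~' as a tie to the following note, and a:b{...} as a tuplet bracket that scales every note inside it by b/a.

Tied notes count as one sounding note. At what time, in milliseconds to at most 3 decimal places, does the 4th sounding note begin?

note 4 onset = 9/14b = 443.35ms

1. 0.0ms @ 0 + 147.783ms (3/14)
2. 147.783ms @ 3/14 + 147.783ms (3/14)
3. 295.567ms @ 3/7 + 147.783ms (3/14)
4. 443.35ms @ 9/14 + 147.783ms (3/14)
5. 591.133ms @ 6/7 + 147.783ms (3/14)
6. 738.916ms @ 15/14 + 147.783ms (3/14)
7. 886.7ms @ 9/7 + 147.783ms (3/14)
8. 1034.483ms @ 3/2 + 1034.483ms (3/2)
9. 2068.966ms @ 3 + 517.241ms (3/4)
10. 2586.207ms @ 15/4 + 517.241ms (3/4)
11. 3103.448ms @ 9/2 + 1034.483ms (3/2)
12. 4137.931ms @ 6 + 2068.966ms (3)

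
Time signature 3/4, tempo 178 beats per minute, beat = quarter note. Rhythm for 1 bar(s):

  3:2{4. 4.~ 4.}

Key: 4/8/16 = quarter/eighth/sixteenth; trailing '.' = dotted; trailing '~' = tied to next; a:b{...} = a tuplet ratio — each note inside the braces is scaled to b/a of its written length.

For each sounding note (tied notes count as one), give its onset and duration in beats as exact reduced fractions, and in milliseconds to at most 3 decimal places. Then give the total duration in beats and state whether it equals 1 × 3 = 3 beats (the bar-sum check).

1) 0.0ms=0b +337.079ms=1b
2) 337.079ms=1b +674.157ms=2b
Σ=3b of 3 (178bpm 3/4) — PASS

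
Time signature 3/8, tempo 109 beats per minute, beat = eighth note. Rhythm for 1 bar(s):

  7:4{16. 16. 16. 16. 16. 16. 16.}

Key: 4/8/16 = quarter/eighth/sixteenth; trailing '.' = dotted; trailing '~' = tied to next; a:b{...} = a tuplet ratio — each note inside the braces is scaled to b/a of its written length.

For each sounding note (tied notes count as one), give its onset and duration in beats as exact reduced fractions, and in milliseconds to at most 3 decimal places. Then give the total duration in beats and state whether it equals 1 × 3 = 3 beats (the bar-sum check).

1) 0.0ms=0b +235.911ms=3/7b
2) 235.911ms=3/7b +235.911ms=3/7b
3) 471.822ms=6/7b +235.911ms=3/7b
4) 707.733ms=9/7b +235.911ms=3/7b
5) 943.644ms=12/7b +235.911ms=3/7b
6) 1179.554ms=15/7b +235.911ms=3/7b
7) 1415.465ms=18/7b +235.911ms=3/7b
Σ=3b of 3 (109bpm 3/8) — PASS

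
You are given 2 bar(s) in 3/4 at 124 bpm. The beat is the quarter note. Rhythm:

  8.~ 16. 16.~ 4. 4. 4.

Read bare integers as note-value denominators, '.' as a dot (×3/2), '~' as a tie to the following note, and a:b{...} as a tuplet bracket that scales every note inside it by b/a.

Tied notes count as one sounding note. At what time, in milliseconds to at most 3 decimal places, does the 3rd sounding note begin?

1. 0.0ms @ 0 + 544.355ms (9/8)
2. 544.355ms @ 9/8 + 907.258ms (15/8)
3. 1451.613ms @ 3 + 725.806ms (3/2)
4. 2177.419ms @ 9/2 + 725.806ms (3/2)

note 3 onset = 3b = 1451.613ms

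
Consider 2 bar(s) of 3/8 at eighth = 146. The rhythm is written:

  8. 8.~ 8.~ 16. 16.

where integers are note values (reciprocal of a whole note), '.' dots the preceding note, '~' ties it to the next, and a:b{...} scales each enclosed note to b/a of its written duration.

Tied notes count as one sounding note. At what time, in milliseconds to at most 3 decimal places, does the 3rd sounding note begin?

1. 0.0ms @ 0 + 616.438ms (3/2)
2. 616.438ms @ 3/2 + 1541.096ms (15/4)
3. 2157.534ms @ 21/4 + 308.219ms (3/4)

note 3 onset = 21/4b = 2157.534ms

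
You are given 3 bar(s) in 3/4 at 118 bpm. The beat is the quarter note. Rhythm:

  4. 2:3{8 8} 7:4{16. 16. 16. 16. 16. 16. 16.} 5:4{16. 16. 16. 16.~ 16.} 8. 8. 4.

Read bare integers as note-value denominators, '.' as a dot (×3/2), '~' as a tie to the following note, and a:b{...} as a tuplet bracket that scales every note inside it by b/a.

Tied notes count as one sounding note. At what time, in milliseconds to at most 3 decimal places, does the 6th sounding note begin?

note 6 onset = 24/7b = 1743.341ms

1. 0.0ms @ 0 + 762.712ms (3/2)
2. 762.712ms @ 3/2 + 381.356ms (3/4)
3. 1144.068ms @ 9/4 + 381.356ms (3/4)
4. 1525.424ms @ 3 + 108.959ms (3/14)
5. 1634.383ms @ 45/14 + 108.959ms (3/14)
6. 1743.341ms @ 24/7 + 108.959ms (3/14)
7. 1852.3ms @ 51/14 + 108.959ms (3/14)
8. 1961.259ms @ 27/7 + 108.959ms (3/14)
9. 2070.218ms @ 57/14 + 108.959ms (3/14)
10. 2179.177ms @ 30/7 + 108.959ms (3/14)
11. 2288.136ms @ 9/2 + 152.542ms (3/10)
12. 2440.678ms @ 24/5 + 152.542ms (3/10)
13. 2593.22ms @ 51/10 + 152.542ms (3/10)
14. 2745.763ms @ 27/5 + 305.085ms (3/5)
15. 3050.847ms @ 6 + 381.356ms (3/4)
16. 3432.203ms @ 27/4 + 381.356ms (3/4)
17. 3813.559ms @ 15/2 + 762.712ms (3/2)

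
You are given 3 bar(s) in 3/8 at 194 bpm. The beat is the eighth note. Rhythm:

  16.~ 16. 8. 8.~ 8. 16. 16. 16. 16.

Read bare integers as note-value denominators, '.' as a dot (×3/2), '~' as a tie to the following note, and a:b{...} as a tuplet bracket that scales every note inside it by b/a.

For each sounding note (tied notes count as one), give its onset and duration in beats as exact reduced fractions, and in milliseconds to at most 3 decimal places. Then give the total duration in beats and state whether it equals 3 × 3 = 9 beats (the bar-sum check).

1) 0.0ms=0b +463.918ms=3/2b
2) 463.918ms=3/2b +463.918ms=3/2b
3) 927.835ms=3b +927.835ms=3b
4) 1855.67ms=6b +231.959ms=3/4b
5) 2087.629ms=27/4b +231.959ms=3/4b
6) 2319.588ms=15/2b +231.959ms=3/4b
7) 2551.546ms=33/4b +231.959ms=3/4b
Σ=9b of 9 (194bpm 3/8) — PASS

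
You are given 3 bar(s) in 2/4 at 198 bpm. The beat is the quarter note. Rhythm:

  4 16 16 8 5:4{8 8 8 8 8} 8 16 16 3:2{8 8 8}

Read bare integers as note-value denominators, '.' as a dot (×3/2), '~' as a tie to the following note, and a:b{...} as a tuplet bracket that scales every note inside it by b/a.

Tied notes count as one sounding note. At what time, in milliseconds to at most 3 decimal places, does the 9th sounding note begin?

1. 0.0ms @ 0 + 303.03ms (1)
2. 303.03ms @ 1 + 75.758ms (1/4)
3. 378.788ms @ 5/4 + 75.758ms (1/4)
4. 454.545ms @ 3/2 + 151.515ms (1/2)
5. 606.061ms @ 2 + 121.212ms (2/5)
6. 727.273ms @ 12/5 + 121.212ms (2/5)
7. 848.485ms @ 14/5 + 121.212ms (2/5)
8. 969.697ms @ 16/5 + 121.212ms (2/5)
9. 1090.909ms @ 18/5 + 121.212ms (2/5)
10. 1212.121ms @ 4 + 151.515ms (1/2)
11. 1363.636ms @ 9/2 + 75.758ms (1/4)
12. 1439.394ms @ 19/4 + 75.758ms (1/4)
13. 1515.152ms @ 5 + 101.01ms (1/3)
14. 1616.162ms @ 16/3 + 101.01ms (1/3)
15. 1717.172ms @ 17/3 + 101.01ms (1/3)

note 9 onset = 18/5b = 1090.909ms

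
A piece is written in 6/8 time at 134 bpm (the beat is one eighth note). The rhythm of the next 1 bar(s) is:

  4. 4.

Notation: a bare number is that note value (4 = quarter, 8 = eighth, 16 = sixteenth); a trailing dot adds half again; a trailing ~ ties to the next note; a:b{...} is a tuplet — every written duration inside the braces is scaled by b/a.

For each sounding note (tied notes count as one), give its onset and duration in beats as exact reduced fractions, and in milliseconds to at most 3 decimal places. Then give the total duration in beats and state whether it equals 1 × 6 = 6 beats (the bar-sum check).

1) 0.0ms=0b +1343.284ms=3b
2) 1343.284ms=3b +1343.284ms=3b
Σ=6b of 6 (134bpm 6/8) — PASS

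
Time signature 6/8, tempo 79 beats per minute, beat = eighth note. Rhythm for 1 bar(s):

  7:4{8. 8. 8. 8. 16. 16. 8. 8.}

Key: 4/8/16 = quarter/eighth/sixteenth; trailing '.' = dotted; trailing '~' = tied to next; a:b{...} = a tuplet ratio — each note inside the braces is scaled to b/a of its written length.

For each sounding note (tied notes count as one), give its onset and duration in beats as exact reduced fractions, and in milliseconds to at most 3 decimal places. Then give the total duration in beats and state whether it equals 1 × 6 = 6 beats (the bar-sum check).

1) 0.0ms=0b +650.995ms=6/7b
2) 650.995ms=6/7b +650.995ms=6/7b
3) 1301.989ms=12/7b +650.995ms=6/7b
4) 1952.984ms=18/7b +650.995ms=6/7b
5) 2603.978ms=24/7b +325.497ms=3/7b
6) 2929.476ms=27/7b +325.497ms=3/7b
7) 3254.973ms=30/7b +650.995ms=6/7b
8) 3905.967ms=36/7b +650.995ms=6/7b
Σ=6b of 6 (79bpm 6/8) — PASS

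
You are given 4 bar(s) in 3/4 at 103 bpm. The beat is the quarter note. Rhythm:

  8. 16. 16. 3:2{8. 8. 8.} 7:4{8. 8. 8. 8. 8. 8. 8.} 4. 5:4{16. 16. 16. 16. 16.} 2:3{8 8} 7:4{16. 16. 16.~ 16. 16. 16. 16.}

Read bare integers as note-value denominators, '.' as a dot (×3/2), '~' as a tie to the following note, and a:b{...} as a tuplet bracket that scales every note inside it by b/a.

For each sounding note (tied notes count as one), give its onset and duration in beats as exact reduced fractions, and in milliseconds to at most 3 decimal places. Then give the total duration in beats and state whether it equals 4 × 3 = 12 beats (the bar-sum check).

1) 0.0ms=0b +436.893ms=3/4b
2) 436.893ms=3/4b +218.447ms=3/8b
3) 655.34ms=9/8b +218.447ms=3/8b
4) 873.786ms=3/2b +291.262ms=1/2b
5) 1165.049ms=2b +291.262ms=1/2b
6) 1456.311ms=5/2b +291.262ms=1/2b
7) 1747.573ms=3b +249.653ms=3/7b
8) 1997.226ms=24/7b +249.653ms=3/7b
9) 2246.879ms=27/7b +249.653ms=3/7b
10) 2496.533ms=30/7b +249.653ms=3/7b
11) 2746.186ms=33/7b +249.653ms=3/7b
12) 2995.839ms=36/7b +249.653ms=3/7b
13) 3245.492ms=39/7b +249.653ms=3/7b
14) 3495.146ms=6b +873.786ms=3/2b
15) 4368.932ms=15/2b +174.757ms=3/10b
16) 4543.689ms=39/5b +174.757ms=3/10b
17) 4718.447ms=81/10b +174.757ms=3/10b
18) 4893.204ms=42/5b +174.757ms=3/10b
19) 5067.961ms=87/10b +174.757ms=3/10b
20) 5242.718ms=9b +436.893ms=3/4b
21) 5679.612ms=39/4b +436.893ms=3/4b
22) 6116.505ms=21/2b +124.827ms=3/14b
23) 6241.331ms=75/7b +124.827ms=3/14b
24) 6366.158ms=153/14b +249.653ms=3/7b
25) 6615.811ms=159/14b +124.827ms=3/14b
26) 6740.638ms=81/7b +124.827ms=3/14b
27) 6865.465ms=165/14b +124.827ms=3/14b
Σ=12b of 12 (103bpm 3/4) — PASS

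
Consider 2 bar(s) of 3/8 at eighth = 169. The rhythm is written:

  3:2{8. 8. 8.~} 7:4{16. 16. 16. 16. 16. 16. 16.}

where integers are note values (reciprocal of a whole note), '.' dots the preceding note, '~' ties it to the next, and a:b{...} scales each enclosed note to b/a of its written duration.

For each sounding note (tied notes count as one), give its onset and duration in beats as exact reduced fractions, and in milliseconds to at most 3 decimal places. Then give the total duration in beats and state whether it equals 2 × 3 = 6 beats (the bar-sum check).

1) 0.0ms=0b +355.03ms=1b
2) 355.03ms=1b +355.03ms=1b
3) 710.059ms=2b +507.185ms=10/7b
4) 1217.244ms=24/7b +152.156ms=3/7b
5) 1369.4ms=27/7b +152.156ms=3/7b
6) 1521.555ms=30/7b +152.156ms=3/7b
7) 1673.711ms=33/7b +152.156ms=3/7b
8) 1825.866ms=36/7b +152.156ms=3/7b
9) 1978.022ms=39/7b +152.156ms=3/7b
Σ=6b of 6 (169bpm 3/8) — PASS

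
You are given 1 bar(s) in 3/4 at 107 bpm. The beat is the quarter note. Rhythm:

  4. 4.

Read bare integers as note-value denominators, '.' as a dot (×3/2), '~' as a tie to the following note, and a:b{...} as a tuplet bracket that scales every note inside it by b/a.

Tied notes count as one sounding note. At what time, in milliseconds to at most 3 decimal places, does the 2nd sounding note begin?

1. 0.0ms @ 0 + 841.121ms (3/2)
2. 841.121ms @ 3/2 + 841.121ms (3/2)

note 2 onset = 3/2b = 841.121ms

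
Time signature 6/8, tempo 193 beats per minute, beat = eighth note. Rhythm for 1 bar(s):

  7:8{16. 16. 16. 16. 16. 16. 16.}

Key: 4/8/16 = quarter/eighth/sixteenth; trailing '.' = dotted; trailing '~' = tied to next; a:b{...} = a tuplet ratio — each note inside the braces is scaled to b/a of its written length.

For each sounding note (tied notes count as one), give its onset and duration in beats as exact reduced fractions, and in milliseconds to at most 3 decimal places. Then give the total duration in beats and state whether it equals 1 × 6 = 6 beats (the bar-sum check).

1) 0.0ms=0b +266.469ms=6/7b
2) 266.469ms=6/7b +266.469ms=6/7b
3) 532.939ms=12/7b +266.469ms=6/7b
4) 799.408ms=18/7b +266.469ms=6/7b
5) 1065.877ms=24/7b +266.469ms=6/7b
6) 1332.346ms=30/7b +266.469ms=6/7b
7) 1598.816ms=36/7b +266.469ms=6/7b
Σ=6b of 6 (193bpm 6/8) — PASS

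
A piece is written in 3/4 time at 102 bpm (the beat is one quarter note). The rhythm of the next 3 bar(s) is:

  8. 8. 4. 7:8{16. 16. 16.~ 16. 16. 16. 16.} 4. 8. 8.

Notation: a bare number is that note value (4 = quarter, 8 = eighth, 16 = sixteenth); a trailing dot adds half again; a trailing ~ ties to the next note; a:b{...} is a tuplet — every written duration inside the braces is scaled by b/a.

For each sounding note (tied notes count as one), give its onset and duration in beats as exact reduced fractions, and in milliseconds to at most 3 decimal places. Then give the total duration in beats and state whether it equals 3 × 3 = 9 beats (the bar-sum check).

1) 0.0ms=0b +441.176ms=3/4b
2) 441.176ms=3/4b +441.176ms=3/4b
3) 882.353ms=3/2b +882.353ms=3/2b
4) 1764.706ms=3b +252.101ms=3/7b
5) 2016.807ms=24/7b +252.101ms=3/7b
6) 2268.908ms=27/7b +504.202ms=6/7b
7) 2773.109ms=33/7b +252.101ms=3/7b
8) 3025.21ms=36/7b +252.101ms=3/7b
9) 3277.311ms=39/7b +252.101ms=3/7b
10) 3529.412ms=6b +882.353ms=3/2b
11) 4411.765ms=15/2b +441.176ms=3/4b
12) 4852.941ms=33/4b +441.176ms=3/4b
Σ=9b of 9 (102bpm 3/4) — PASS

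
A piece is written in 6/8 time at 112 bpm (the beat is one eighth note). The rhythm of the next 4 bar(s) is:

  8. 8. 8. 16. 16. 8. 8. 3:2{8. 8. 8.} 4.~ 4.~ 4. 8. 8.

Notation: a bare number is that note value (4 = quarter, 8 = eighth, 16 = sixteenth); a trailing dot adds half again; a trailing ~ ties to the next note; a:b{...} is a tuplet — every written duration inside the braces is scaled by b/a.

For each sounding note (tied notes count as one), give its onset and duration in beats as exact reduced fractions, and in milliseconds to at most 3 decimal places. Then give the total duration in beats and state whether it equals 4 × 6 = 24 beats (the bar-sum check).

1) 0.0ms=0b +803.571ms=3/2b
2) 803.571ms=3/2b +803.571ms=3/2b
3) 1607.143ms=3b +803.571ms=3/2b
4) 2410.714ms=9/2b +401.786ms=3/4b
5) 2812.5ms=21/4b +401.786ms=3/4b
6) 3214.286ms=6b +803.571ms=3/2b
7) 4017.857ms=15/2b +803.571ms=3/2b
8) 4821.429ms=9b +535.714ms=1b
9) 5357.143ms=10b +535.714ms=1b
10) 5892.857ms=11b +535.714ms=1b
11) 6428.571ms=12b +4821.429ms=9b
12) 11250.0ms=21b +803.571ms=3/2b
13) 12053.571ms=45/2b +803.571ms=3/2b
Σ=24b of 24 (112bpm 6/8) — PASS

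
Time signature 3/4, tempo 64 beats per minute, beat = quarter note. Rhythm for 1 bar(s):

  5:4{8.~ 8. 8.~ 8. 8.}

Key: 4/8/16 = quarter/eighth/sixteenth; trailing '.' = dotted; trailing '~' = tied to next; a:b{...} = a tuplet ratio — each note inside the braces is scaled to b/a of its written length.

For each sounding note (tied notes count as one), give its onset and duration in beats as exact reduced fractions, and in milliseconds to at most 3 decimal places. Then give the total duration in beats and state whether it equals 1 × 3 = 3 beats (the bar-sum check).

1) 0.0ms=0b +1125.0ms=6/5b
2) 1125.0ms=6/5b +1125.0ms=6/5b
3) 2250.0ms=12/5b +562.5ms=3/5b
Σ=3b of 3 (64bpm 3/4) — PASS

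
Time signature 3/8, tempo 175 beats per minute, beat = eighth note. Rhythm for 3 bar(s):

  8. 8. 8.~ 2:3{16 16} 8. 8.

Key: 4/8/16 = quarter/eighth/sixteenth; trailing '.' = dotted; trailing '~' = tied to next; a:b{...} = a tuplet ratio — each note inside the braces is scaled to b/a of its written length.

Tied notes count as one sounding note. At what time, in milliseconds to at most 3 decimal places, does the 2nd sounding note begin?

1. 0.0ms @ 0 + 514.286ms (3/2)
2. 514.286ms @ 3/2 + 514.286ms (3/2)
3. 1028.571ms @ 3 + 771.429ms (9/4)
4. 1800.0ms @ 21/4 + 257.143ms (3/4)
5. 2057.143ms @ 6 + 514.286ms (3/2)
6. 2571.429ms @ 15/2 + 514.286ms (3/2)

note 2 onset = 3/2b = 514.286ms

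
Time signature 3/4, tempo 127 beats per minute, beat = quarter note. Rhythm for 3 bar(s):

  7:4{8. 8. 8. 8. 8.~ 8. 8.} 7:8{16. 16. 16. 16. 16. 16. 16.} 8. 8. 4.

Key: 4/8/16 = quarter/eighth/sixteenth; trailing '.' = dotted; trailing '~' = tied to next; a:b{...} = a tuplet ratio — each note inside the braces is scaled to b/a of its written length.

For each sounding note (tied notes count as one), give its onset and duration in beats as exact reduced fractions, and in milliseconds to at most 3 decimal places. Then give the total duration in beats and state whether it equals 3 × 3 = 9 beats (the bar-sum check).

1) 0.0ms=0b +202.475ms=3/7b
2) 202.475ms=3/7b +202.475ms=3/7b
3) 404.949ms=6/7b +202.475ms=3/7b
4) 607.424ms=9/7b +202.475ms=3/7b
5) 809.899ms=12/7b +404.949ms=6/7b
6) 1214.848ms=18/7b +202.475ms=3/7b
7) 1417.323ms=3b +202.475ms=3/7b
8) 1619.798ms=24/7b +202.475ms=3/7b
9) 1822.272ms=27/7b +202.475ms=3/7b
10) 2024.747ms=30/7b +202.475ms=3/7b
11) 2227.222ms=33/7b +202.475ms=3/7b
12) 2429.696ms=36/7b +202.475ms=3/7b
13) 2632.171ms=39/7b +202.475ms=3/7b
14) 2834.646ms=6b +354.331ms=3/4b
15) 3188.976ms=27/4b +354.331ms=3/4b
16) 3543.307ms=15/2b +708.661ms=3/2b
Σ=9b of 9 (127bpm 3/4) — PASS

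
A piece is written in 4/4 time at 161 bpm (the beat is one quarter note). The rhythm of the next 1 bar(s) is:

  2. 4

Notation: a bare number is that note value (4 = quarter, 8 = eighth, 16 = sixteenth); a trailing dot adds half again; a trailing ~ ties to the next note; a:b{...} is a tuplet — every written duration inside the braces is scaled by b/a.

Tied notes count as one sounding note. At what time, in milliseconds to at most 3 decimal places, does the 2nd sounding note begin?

note 2 onset = 3b = 1118.012ms

1. 0.0ms @ 0 + 1118.012ms (3)
2. 1118.012ms @ 3 + 372.671ms (1)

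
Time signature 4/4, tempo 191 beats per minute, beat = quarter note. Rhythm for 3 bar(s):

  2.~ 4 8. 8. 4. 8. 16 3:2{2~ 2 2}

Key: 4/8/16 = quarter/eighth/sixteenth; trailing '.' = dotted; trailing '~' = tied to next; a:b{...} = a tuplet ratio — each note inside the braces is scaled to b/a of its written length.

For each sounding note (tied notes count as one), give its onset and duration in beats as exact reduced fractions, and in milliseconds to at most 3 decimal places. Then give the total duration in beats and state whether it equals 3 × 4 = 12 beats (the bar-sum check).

1) 0.0ms=0b +1256.545ms=4b
2) 1256.545ms=4b +235.602ms=3/4b
3) 1492.147ms=19/4b +235.602ms=3/4b
4) 1727.749ms=11/2b +471.204ms=3/2b
5) 2198.953ms=7b +235.602ms=3/4b
6) 2434.555ms=31/4b +78.534ms=1/4b
7) 2513.089ms=8b +837.696ms=8/3b
8) 3350.785ms=32/3b +418.848ms=4/3b
Σ=12b of 12 (191bpm 4/4) — PASS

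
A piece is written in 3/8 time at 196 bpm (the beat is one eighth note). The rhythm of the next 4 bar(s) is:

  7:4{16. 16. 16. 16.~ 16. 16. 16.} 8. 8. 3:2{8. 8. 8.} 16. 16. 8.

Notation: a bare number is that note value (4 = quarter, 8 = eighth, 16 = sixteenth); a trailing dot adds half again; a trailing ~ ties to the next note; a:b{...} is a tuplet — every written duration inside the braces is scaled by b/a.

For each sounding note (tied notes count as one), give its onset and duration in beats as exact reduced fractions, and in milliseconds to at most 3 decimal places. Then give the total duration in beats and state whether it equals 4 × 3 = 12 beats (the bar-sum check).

1) 0.0ms=0b +131.195ms=3/7b
2) 131.195ms=3/7b +131.195ms=3/7b
3) 262.391ms=6/7b +131.195ms=3/7b
4) 393.586ms=9/7b +262.391ms=6/7b
5) 655.977ms=15/7b +131.195ms=3/7b
6) 787.172ms=18/7b +131.195ms=3/7b
7) 918.367ms=3b +459.184ms=3/2b
8) 1377.551ms=9/2b +459.184ms=3/2b
9) 1836.735ms=6b +306.122ms=1b
10) 2142.857ms=7b +306.122ms=1b
11) 2448.98ms=8b +306.122ms=1b
12) 2755.102ms=9b +229.592ms=3/4b
13) 2984.694ms=39/4b +229.592ms=3/4b
14) 3214.286ms=21/2b +459.184ms=3/2b
Σ=12b of 12 (196bpm 3/8) — PASS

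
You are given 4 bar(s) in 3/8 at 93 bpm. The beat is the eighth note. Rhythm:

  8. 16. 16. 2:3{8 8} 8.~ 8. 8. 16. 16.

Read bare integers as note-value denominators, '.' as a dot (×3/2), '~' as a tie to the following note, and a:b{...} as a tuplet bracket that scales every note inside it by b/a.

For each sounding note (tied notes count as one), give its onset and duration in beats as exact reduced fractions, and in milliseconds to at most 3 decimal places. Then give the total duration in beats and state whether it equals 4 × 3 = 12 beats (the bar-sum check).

1) 0.0ms=0b +967.742ms=3/2b
2) 967.742ms=3/2b +483.871ms=3/4b
3) 1451.613ms=9/4b +483.871ms=3/4b
4) 1935.484ms=3b +967.742ms=3/2b
5) 2903.226ms=9/2b +967.742ms=3/2b
6) 3870.968ms=6b +1935.484ms=3b
7) 5806.452ms=9b +967.742ms=3/2b
8) 6774.194ms=21/2b +483.871ms=3/4b
9) 7258.065ms=45/4b +483.871ms=3/4b
Σ=12b of 12 (93bpm 3/8) — PASS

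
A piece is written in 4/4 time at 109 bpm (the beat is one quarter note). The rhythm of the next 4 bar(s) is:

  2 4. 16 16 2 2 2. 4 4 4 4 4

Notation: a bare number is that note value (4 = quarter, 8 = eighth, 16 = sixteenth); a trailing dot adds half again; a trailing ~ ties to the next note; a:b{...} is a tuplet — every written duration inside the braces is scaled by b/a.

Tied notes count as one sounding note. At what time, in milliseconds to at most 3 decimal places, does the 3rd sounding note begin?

1. 0.0ms @ 0 + 1100.917ms (2)
2. 1100.917ms @ 2 + 825.688ms (3/2)
3. 1926.606ms @ 7/2 + 137.615ms (1/4)
4. 2064.22ms @ 15/4 + 137.615ms (1/4)
5. 2201.835ms @ 4 + 1100.917ms (2)
6. 3302.752ms @ 6 + 1100.917ms (2)
7. 4403.67ms @ 8 + 1651.376ms (3)
8. 6055.046ms @ 11 + 550.459ms (1)
9. 6605.505ms @ 12 + 550.459ms (1)
10. 7155.963ms @ 13 + 550.459ms (1)
11. 7706.422ms @ 14 + 550.459ms (1)
12. 8256.881ms @ 15 + 550.459ms (1)

note 3 onset = 7/2b = 1926.606ms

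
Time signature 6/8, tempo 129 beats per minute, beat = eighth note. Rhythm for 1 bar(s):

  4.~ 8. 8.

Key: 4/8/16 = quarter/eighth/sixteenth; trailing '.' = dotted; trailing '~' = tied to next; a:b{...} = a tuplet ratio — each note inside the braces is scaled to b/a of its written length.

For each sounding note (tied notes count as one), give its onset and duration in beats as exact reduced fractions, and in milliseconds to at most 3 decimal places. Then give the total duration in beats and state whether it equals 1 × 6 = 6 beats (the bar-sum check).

1) 0.0ms=0b +2093.023ms=9/2b
2) 2093.023ms=9/2b +697.674ms=3/2b
Σ=6b of 6 (129bpm 6/8) — PASS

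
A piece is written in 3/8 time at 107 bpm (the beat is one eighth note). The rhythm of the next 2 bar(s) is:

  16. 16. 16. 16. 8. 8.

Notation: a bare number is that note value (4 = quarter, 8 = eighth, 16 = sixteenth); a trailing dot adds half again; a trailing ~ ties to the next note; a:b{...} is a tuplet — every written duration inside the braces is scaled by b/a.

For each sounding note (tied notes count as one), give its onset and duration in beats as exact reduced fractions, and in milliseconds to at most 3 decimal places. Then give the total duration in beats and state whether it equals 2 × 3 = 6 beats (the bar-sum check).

1) 0.0ms=0b +420.561ms=3/4b
2) 420.561ms=3/4b +420.561ms=3/4b
3) 841.121ms=3/2b +420.561ms=3/4b
4) 1261.682ms=9/4b +420.561ms=3/4b
5) 1682.243ms=3b +841.121ms=3/2b
6) 2523.364ms=9/2b +841.121ms=3/2b
Σ=6b of 6 (107bpm 3/8) — PASS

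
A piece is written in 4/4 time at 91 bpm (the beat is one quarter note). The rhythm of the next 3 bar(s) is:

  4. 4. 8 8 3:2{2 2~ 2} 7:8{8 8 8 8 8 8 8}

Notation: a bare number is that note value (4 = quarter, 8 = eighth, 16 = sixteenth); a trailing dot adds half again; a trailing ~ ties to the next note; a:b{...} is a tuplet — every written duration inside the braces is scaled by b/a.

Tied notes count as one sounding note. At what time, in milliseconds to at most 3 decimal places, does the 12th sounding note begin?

1. 0.0ms @ 0 + 989.011ms (3/2)
2. 989.011ms @ 3/2 + 989.011ms (3/2)
3. 1978.022ms @ 3 + 329.67ms (1/2)
4. 2307.692ms @ 7/2 + 329.67ms (1/2)
5. 2637.363ms @ 4 + 879.121ms (4/3)
6. 3516.484ms @ 16/3 + 1758.242ms (8/3)
7. 5274.725ms @ 8 + 376.766ms (4/7)
8. 5651.491ms @ 60/7 + 376.766ms (4/7)
9. 6028.257ms @ 64/7 + 376.766ms (4/7)
10. 6405.024ms @ 68/7 + 376.766ms (4/7)
11. 6781.79ms @ 72/7 + 376.766ms (4/7)
12. 7158.556ms @ 76/7 + 376.766ms (4/7)
13. 7535.322ms @ 80/7 + 376.766ms (4/7)

note 12 onset = 76/7b = 7158.556ms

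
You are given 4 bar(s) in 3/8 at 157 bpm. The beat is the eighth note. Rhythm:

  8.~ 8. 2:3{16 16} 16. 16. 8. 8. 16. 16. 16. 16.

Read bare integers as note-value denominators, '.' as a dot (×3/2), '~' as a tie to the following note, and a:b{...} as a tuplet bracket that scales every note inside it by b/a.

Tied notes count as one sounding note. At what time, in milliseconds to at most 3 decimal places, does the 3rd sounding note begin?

note 3 onset = 15/4b = 1433.121ms

1. 0.0ms @ 0 + 1146.497ms (3)
2. 1146.497ms @ 3 + 286.624ms (3/4)
3. 1433.121ms @ 15/4 + 286.624ms (3/4)
4. 1719.745ms @ 9/2 + 286.624ms (3/4)
5. 2006.369ms @ 21/4 + 286.624ms (3/4)
6. 2292.994ms @ 6 + 573.248ms (3/2)
7. 2866.242ms @ 15/2 + 573.248ms (3/2)
8. 3439.49ms @ 9 + 286.624ms (3/4)
9. 3726.115ms @ 39/4 + 286.624ms (3/4)
10. 4012.739ms @ 21/2 + 286.624ms (3/4)
11. 4299.363ms @ 45/4 + 286.624ms (3/4)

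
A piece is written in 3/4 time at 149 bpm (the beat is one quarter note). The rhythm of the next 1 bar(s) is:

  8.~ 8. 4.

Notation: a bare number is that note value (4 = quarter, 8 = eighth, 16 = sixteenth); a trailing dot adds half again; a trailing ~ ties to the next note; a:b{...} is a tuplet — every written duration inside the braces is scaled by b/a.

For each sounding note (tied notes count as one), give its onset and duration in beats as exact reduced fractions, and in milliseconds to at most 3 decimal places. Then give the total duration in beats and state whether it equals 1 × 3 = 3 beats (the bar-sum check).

1) 0.0ms=0b +604.027ms=3/2b
2) 604.027ms=3/2b +604.027ms=3/2b
Σ=3b of 3 (149bpm 3/4) — PASS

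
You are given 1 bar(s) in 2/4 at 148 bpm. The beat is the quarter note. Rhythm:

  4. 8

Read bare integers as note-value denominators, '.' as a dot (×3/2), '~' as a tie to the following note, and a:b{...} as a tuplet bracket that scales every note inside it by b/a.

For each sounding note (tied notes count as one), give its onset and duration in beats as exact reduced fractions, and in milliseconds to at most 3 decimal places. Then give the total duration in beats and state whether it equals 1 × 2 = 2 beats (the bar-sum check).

1) 0.0ms=0b +608.108ms=3/2b
2) 608.108ms=3/2b +202.703ms=1/2b
Σ=2b of 2 (148bpm 2/4) — PASS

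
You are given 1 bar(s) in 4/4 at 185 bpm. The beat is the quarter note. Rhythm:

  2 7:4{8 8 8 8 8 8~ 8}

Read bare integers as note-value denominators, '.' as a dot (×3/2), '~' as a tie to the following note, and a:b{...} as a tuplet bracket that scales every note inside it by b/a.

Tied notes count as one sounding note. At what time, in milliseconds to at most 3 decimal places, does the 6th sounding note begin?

note 6 onset = 22/7b = 1019.305ms

1. 0.0ms @ 0 + 648.649ms (2)
2. 648.649ms @ 2 + 92.664ms (2/7)
3. 741.313ms @ 16/7 + 92.664ms (2/7)
4. 833.977ms @ 18/7 + 92.664ms (2/7)
5. 926.641ms @ 20/7 + 92.664ms (2/7)
6. 1019.305ms @ 22/7 + 92.664ms (2/7)
7. 1111.969ms @ 24/7 + 185.328ms (4/7)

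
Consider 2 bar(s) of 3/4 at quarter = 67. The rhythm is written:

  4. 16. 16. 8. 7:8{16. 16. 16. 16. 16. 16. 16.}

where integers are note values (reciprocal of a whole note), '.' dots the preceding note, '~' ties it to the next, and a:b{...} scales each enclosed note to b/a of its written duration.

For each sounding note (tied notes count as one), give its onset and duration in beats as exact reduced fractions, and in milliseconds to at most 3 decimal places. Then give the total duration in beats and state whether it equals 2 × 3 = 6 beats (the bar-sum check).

1) 0.0ms=0b +1343.284ms=3/2b
2) 1343.284ms=3/2b +335.821ms=3/8b
3) 1679.104ms=15/8b +335.821ms=3/8b
4) 2014.925ms=9/4b +671.642ms=3/4b
5) 2686.567ms=3b +383.795ms=3/7b
6) 3070.362ms=24/7b +383.795ms=3/7b
7) 3454.158ms=27/7b +383.795ms=3/7b
8) 3837.953ms=30/7b +383.795ms=3/7b
9) 4221.748ms=33/7b +383.795ms=3/7b
10) 4605.544ms=36/7b +383.795ms=3/7b
11) 4989.339ms=39/7b +383.795ms=3/7b
Σ=6b of 6 (67bpm 3/4) — PASS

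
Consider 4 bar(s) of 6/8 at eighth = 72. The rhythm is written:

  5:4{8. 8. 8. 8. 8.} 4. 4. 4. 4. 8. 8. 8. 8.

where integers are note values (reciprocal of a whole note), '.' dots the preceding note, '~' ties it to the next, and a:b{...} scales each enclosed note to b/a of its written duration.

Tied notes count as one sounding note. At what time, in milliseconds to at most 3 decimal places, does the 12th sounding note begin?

1. 0.0ms @ 0 + 1000.0ms (6/5)
2. 1000.0ms @ 6/5 + 1000.0ms (6/5)
3. 2000.0ms @ 12/5 + 1000.0ms (6/5)
4. 3000.0ms @ 18/5 + 1000.0ms (6/5)
5. 4000.0ms @ 24/5 + 1000.0ms (6/5)
6. 5000.0ms @ 6 + 2500.0ms (3)
7. 7500.0ms @ 9 + 2500.0ms (3)
8. 10000.0ms @ 12 + 2500.0ms (3)
9. 12500.0ms @ 15 + 2500.0ms (3)
10. 15000.0ms @ 18 + 1250.0ms (3/2)
11. 16250.0ms @ 39/2 + 1250.0ms (3/2)
12. 17500.0ms @ 21 + 1250.0ms (3/2)
13. 18750.0ms @ 45/2 + 1250.0ms (3/2)

note 12 onset = 21b = 17500.0ms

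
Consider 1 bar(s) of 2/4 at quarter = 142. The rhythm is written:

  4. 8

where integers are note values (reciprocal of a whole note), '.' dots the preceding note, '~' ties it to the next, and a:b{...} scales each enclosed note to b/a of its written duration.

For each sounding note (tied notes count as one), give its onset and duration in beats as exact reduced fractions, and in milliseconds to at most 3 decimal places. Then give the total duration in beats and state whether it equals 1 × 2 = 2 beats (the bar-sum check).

1) 0.0ms=0b +633.803ms=3/2b
2) 633.803ms=3/2b +211.268ms=1/2b
Σ=2b of 2 (142bpm 2/4) — PASS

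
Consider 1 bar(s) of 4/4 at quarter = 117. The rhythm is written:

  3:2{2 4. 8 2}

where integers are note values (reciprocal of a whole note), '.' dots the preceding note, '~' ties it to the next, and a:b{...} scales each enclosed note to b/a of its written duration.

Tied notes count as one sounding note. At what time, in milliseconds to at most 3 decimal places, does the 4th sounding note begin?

note 4 onset = 8/3b = 1367.521ms

1. 0.0ms @ 0 + 683.761ms (4/3)
2. 683.761ms @ 4/3 + 512.821ms (1)
3. 1196.581ms @ 7/3 + 170.94ms (1/3)
4. 1367.521ms @ 8/3 + 683.761ms (4/3)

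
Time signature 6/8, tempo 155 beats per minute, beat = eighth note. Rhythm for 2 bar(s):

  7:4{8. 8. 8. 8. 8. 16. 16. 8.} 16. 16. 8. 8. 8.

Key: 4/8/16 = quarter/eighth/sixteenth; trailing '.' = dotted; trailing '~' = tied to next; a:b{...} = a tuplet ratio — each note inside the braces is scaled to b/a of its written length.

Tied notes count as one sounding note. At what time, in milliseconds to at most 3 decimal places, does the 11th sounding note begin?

1. 0.0ms @ 0 + 331.797ms (6/7)
2. 331.797ms @ 6/7 + 331.797ms (6/7)
3. 663.594ms @ 12/7 + 331.797ms (6/7)
4. 995.392ms @ 18/7 + 331.797ms (6/7)
5. 1327.189ms @ 24/7 + 331.797ms (6/7)
6. 1658.986ms @ 30/7 + 165.899ms (3/7)
7. 1824.885ms @ 33/7 + 165.899ms (3/7)
8. 1990.783ms @ 36/7 + 331.797ms (6/7)
9. 2322.581ms @ 6 + 290.323ms (3/4)
10. 2612.903ms @ 27/4 + 290.323ms (3/4)
11. 2903.226ms @ 15/2 + 580.645ms (3/2)
12. 3483.871ms @ 9 + 580.645ms (3/2)
13. 4064.516ms @ 21/2 + 580.645ms (3/2)

note 11 onset = 15/2b = 2903.226ms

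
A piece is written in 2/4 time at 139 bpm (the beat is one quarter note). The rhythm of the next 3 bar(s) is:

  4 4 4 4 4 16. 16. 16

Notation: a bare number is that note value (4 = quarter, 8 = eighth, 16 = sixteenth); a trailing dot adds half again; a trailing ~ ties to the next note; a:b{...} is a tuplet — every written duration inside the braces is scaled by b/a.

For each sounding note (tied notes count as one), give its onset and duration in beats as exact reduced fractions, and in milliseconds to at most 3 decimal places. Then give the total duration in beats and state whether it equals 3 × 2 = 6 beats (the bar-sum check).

1) 0.0ms=0b +431.655ms=1b
2) 431.655ms=1b +431.655ms=1b
3) 863.309ms=2b +431.655ms=1b
4) 1294.964ms=3b +431.655ms=1b
5) 1726.619ms=4b +431.655ms=1b
6) 2158.273ms=5b +161.871ms=3/8b
7) 2320.144ms=43/8b +161.871ms=3/8b
8) 2482.014ms=23/4b +107.914ms=1/4b
Σ=6b of 6 (139bpm 2/4) — PASS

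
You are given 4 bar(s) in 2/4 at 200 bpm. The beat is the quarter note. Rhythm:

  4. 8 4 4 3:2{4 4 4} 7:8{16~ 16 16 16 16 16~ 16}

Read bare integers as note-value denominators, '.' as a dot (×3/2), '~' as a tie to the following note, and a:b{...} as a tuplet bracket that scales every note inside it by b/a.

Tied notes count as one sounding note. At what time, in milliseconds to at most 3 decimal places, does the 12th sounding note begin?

note 12 onset = 52/7b = 2228.571ms

1. 0.0ms @ 0 + 450.0ms (3/2)
2. 450.0ms @ 3/2 + 150.0ms (1/2)
3. 600.0ms @ 2 + 300.0ms (1)
4. 900.0ms @ 3 + 300.0ms (1)
5. 1200.0ms @ 4 + 200.0ms (2/3)
6. 1400.0ms @ 14/3 + 200.0ms (2/3)
7. 1600.0ms @ 16/3 + 200.0ms (2/3)
8. 1800.0ms @ 6 + 171.429ms (4/7)
9. 1971.429ms @ 46/7 + 85.714ms (2/7)
10. 2057.143ms @ 48/7 + 85.714ms (2/7)
11. 2142.857ms @ 50/7 + 85.714ms (2/7)
12. 2228.571ms @ 52/7 + 171.429ms (4/7)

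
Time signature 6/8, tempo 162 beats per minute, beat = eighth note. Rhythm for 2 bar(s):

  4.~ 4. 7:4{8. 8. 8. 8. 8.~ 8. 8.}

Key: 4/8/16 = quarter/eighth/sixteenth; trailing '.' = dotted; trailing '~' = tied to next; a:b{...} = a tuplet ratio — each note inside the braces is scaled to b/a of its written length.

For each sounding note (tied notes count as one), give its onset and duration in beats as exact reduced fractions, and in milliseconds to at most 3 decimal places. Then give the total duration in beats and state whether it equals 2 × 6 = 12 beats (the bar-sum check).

1) 0.0ms=0b +2222.222ms=6b
2) 2222.222ms=6b +317.46ms=6/7b
3) 2539.683ms=48/7b +317.46ms=6/7b
4) 2857.143ms=54/7b +317.46ms=6/7b
5) 3174.603ms=60/7b +317.46ms=6/7b
6) 3492.063ms=66/7b +634.921ms=12/7b
7) 4126.984ms=78/7b +317.46ms=6/7b
Σ=12b of 12 (162bpm 6/8) — PASS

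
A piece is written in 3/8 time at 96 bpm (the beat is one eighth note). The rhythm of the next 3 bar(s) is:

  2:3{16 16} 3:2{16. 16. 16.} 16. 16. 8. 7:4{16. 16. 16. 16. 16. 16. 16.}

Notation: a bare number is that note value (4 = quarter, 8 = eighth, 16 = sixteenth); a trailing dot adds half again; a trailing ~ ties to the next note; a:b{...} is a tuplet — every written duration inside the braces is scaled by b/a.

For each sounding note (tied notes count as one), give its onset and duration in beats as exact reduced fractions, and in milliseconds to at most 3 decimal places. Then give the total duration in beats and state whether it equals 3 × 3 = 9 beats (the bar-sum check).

1) 0.0ms=0b +468.75ms=3/4b
2) 468.75ms=3/4b +468.75ms=3/4b
3) 937.5ms=3/2b +312.5ms=1/2b
4) 1250.0ms=2b +312.5ms=1/2b
5) 1562.5ms=5/2b +312.5ms=1/2b
6) 1875.0ms=3b +468.75ms=3/4b
7) 2343.75ms=15/4b +468.75ms=3/4b
8) 2812.5ms=9/2b +937.5ms=3/2b
9) 3750.0ms=6b +267.857ms=3/7b
10) 4017.857ms=45/7b +267.857ms=3/7b
11) 4285.714ms=48/7b +267.857ms=3/7b
12) 4553.571ms=51/7b +267.857ms=3/7b
13) 4821.429ms=54/7b +267.857ms=3/7b
14) 5089.286ms=57/7b +267.857ms=3/7b
15) 5357.143ms=60/7b +267.857ms=3/7b
Σ=9b of 9 (96bpm 3/8) — PASS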